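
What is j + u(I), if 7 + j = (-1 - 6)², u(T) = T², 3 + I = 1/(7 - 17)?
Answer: 5161/100 ≈ 51.610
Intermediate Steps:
I = -31/10 (I = -3 + 1/(7 - 17) = -3 + 1/(-10) = -3 - ⅒ = -31/10 ≈ -3.1000)
j = 42 (j = -7 + (-1 - 6)² = -7 + (-7)² = -7 + 49 = 42)
j + u(I) = 42 + (-31/10)² = 42 + 961/100 = 5161/100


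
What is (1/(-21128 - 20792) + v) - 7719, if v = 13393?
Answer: 237854079/41920 ≈ 5674.0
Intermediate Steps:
(1/(-21128 - 20792) + v) - 7719 = (1/(-21128 - 20792) + 13393) - 7719 = (1/(-41920) + 13393) - 7719 = (-1/41920 + 13393) - 7719 = 561434559/41920 - 7719 = 237854079/41920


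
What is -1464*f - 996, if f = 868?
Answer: -1271748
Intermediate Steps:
-1464*f - 996 = -1464*868 - 996 = -1270752 - 996 = -1271748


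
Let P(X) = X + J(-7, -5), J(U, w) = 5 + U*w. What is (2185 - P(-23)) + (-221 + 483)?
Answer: 2430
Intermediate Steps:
P(X) = 40 + X (P(X) = X + (5 - 7*(-5)) = X + (5 + 35) = X + 40 = 40 + X)
(2185 - P(-23)) + (-221 + 483) = (2185 - (40 - 23)) + (-221 + 483) = (2185 - 1*17) + 262 = (2185 - 17) + 262 = 2168 + 262 = 2430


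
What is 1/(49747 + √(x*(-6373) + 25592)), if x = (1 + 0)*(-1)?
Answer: 49747/2474732044 - √31965/2474732044 ≈ 2.0030e-5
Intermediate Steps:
x = -1 (x = 1*(-1) = -1)
1/(49747 + √(x*(-6373) + 25592)) = 1/(49747 + √(-1*(-6373) + 25592)) = 1/(49747 + √(6373 + 25592)) = 1/(49747 + √31965)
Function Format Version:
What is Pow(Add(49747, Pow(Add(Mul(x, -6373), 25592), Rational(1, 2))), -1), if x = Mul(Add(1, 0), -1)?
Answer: Add(Rational(49747, 2474732044), Mul(Rational(-1, 2474732044), Pow(31965, Rational(1, 2)))) ≈ 2.0030e-5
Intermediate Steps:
x = -1 (x = Mul(1, -1) = -1)
Pow(Add(49747, Pow(Add(Mul(x, -6373), 25592), Rational(1, 2))), -1) = Pow(Add(49747, Pow(Add(Mul(-1, -6373), 25592), Rational(1, 2))), -1) = Pow(Add(49747, Pow(Add(6373, 25592), Rational(1, 2))), -1) = Pow(Add(49747, Pow(31965, Rational(1, 2))), -1)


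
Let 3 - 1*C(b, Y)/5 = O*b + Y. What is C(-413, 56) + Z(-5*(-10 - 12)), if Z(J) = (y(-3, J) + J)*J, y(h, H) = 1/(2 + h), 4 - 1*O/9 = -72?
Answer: 1424185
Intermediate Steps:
O = 684 (O = 36 - 9*(-72) = 36 + 648 = 684)
C(b, Y) = 15 - 3420*b - 5*Y (C(b, Y) = 15 - 5*(684*b + Y) = 15 - 5*(Y + 684*b) = 15 + (-3420*b - 5*Y) = 15 - 3420*b - 5*Y)
Z(J) = J*(-1 + J) (Z(J) = (1/(2 - 3) + J)*J = (1/(-1) + J)*J = (-1 + J)*J = J*(-1 + J))
C(-413, 56) + Z(-5*(-10 - 12)) = (15 - 3420*(-413) - 5*56) + (-5*(-10 - 12))*(-1 - 5*(-10 - 12)) = (15 + 1412460 - 280) + (-5*(-22))*(-1 - 5*(-22)) = 1412195 + 110*(-1 + 110) = 1412195 + 110*109 = 1412195 + 11990 = 1424185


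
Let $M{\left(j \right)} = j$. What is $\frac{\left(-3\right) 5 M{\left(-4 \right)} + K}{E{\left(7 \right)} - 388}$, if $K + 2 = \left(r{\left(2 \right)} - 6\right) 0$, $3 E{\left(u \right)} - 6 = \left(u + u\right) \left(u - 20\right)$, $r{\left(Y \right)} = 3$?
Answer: $- \frac{87}{670} \approx -0.12985$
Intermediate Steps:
$E{\left(u \right)} = 2 + \frac{2 u \left(-20 + u\right)}{3}$ ($E{\left(u \right)} = 2 + \frac{\left(u + u\right) \left(u - 20\right)}{3} = 2 + \frac{2 u \left(-20 + u\right)}{3}$)
$K = -2$ ($K = -2 + \left(3 - 6\right) 0 = -2 - 0 = -2 + 0 = -2$)
$\frac{\left(-3\right) 5 M{\left(-4 \right)} + K}{E{\left(7 \right)} - 388} = \frac{\left(-3\right) 5 \left(-4\right) - 2}{\left(2 - \frac{280}{3} + \frac{2 \cdot 7^{2}}{3}\right) - 388} = \frac{\left(-15\right) \left(-4\right) - 2}{\left(2 - \frac{280}{3} + \frac{2}{3} \cdot 49\right) - 388} = \frac{60 - 2}{\left(2 - \frac{280}{3} + \frac{98}{3}\right) - 388} = \frac{58}{- \frac{176}{3} - 388} = \frac{58}{- \frac{1340}{3}} = 58 \left(- \frac{3}{1340}\right) = - \frac{87}{670}$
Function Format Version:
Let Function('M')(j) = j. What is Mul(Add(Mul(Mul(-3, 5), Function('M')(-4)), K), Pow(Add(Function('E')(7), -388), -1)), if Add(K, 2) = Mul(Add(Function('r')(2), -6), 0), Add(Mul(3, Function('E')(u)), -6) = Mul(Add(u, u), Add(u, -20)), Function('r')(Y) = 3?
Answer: Rational(-87, 670) ≈ -0.12985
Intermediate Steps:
Function('E')(u) = Add(2, Mul(Rational(2, 3), u, Add(-20, u))) (Function('E')(u) = Add(2, Mul(Rational(1, 3), Mul(Add(u, u), Add(u, -20)))) = Add(2, Mul(Rational(1, 3), Mul(Mul(2, u), Add(-20, u)))) = Add(2, Mul(Rational(1, 3), Mul(2, u, Add(-20, u)))) = Add(2, Mul(Rational(2, 3), u, Add(-20, u))))
K = -2 (K = Add(-2, Mul(Add(3, -6), 0)) = Add(-2, Mul(-3, 0)) = Add(-2, 0) = -2)
Mul(Add(Mul(Mul(-3, 5), Function('M')(-4)), K), Pow(Add(Function('E')(7), -388), -1)) = Mul(Add(Mul(Mul(-3, 5), -4), -2), Pow(Add(Add(2, Mul(Rational(-40, 3), 7), Mul(Rational(2, 3), Pow(7, 2))), -388), -1)) = Mul(Add(Mul(-15, -4), -2), Pow(Add(Add(2, Rational(-280, 3), Mul(Rational(2, 3), 49)), -388), -1)) = Mul(Add(60, -2), Pow(Add(Add(2, Rational(-280, 3), Rational(98, 3)), -388), -1)) = Mul(58, Pow(Add(Rational(-176, 3), -388), -1)) = Mul(58, Pow(Rational(-1340, 3), -1)) = Mul(58, Rational(-3, 1340)) = Rational(-87, 670)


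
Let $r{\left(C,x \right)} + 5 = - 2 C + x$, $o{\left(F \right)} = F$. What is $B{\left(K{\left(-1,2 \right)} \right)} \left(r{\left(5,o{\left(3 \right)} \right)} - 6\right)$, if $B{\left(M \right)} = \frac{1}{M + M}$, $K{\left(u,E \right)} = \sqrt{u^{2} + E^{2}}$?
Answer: $- \frac{9 \sqrt{5}}{5} \approx -4.0249$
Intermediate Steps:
$r{\left(C,x \right)} = -5 + x - 2 C$ ($r{\left(C,x \right)} = -5 - \left(- x + 2 C\right) = -5 + x - 2 C$)
$K{\left(u,E \right)} = \sqrt{E^{2} + u^{2}}$
$B{\left(M \right)} = \frac{1}{2 M}$
$B{\left(K{\left(-1,2 \right)} \right)} \left(r{\left(5,o{\left(3 \right)} \right)} - 6\right) = \frac{1}{2 \sqrt{2^{2} + \left(-1\right)^{2}}} \left(\left(-5 + 3 - 10\right) - 6\right) = \frac{1}{2 \sqrt{4 + 1}} \left(\left(-5 + 3 - 10\right) - 6\right) = \frac{1}{2 \sqrt{5}} \left(-12 - 6\right) = \frac{\frac{1}{5} \sqrt{5}}{2} \left(-18\right) = \frac{\sqrt{5}}{10} \left(-18\right) = - \frac{9 \sqrt{5}}{5}$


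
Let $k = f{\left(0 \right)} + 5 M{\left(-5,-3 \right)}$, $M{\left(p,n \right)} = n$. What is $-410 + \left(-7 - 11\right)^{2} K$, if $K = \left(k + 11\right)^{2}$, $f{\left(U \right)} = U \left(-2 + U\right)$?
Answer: $4774$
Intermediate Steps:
$k = -15$ ($k = 0 \left(-2 + 0\right) + 5 \left(-3\right) = 0 \left(-2\right) - 15 = 0 - 15 = -15$)
$K = 16$ ($K = \left(-15 + 11\right)^{2} = \left(-4\right)^{2} = 16$)
$-410 + \left(-7 - 11\right)^{2} K = -410 + \left(-7 - 11\right)^{2} \cdot 16 = -410 + \left(-18\right)^{2} \cdot 16 = -410 + 324 \cdot 16 = -410 + 5184 = 4774$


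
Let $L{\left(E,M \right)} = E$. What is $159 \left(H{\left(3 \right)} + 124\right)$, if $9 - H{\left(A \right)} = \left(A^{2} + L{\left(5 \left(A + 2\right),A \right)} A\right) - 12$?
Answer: $9699$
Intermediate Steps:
$H{\left(A \right)} = 21 - A^{2} - A \left(10 + 5 A\right)$ ($H{\left(A \right)} = 9 - \left(\left(A^{2} + 5 \left(A + 2\right) A\right) - 12\right) = 9 - \left(\left(A^{2} + 5 \left(2 + A\right) A\right) - 12\right) = 9 - \left(\left(A^{2} + \left(10 + 5 A\right) A\right) - 12\right) = 9 - \left(\left(A^{2} + A \left(10 + 5 A\right)\right) - 12\right) = 9 - \left(-12 + A^{2} + A \left(10 + 5 A\right)\right) = 21 - A^{2} - A \left(10 + 5 A\right)$)
$159 \left(H{\left(3 \right)} + 124\right) = 159 \left(\left(21 - 30 - 6 \cdot 3^{2}\right) + 124\right) = 159 \left(\left(21 - 30 - 54\right) + 124\right) = 159 \left(-63 + 124\right) = 159 \cdot 61 = 9699$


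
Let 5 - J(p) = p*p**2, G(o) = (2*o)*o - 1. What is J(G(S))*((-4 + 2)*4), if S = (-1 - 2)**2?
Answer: 33386208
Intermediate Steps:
S = 9 (S = (-3)**2 = 9)
G(o) = -1 + 2*o**2 (G(o) = 2*o**2 - 1 = -1 + 2*o**2)
J(p) = 5 - p**3 (J(p) = 5 - p*p**2 = 5 - p**3)
J(G(S))*((-4 + 2)*4) = (5 - (-1 + 2*9**2)**3)*((-4 + 2)*4) = (5 - (-1 + 2*81)**3)*(-2*4) = (5 - (-1 + 162)**3)*(-8) = (5 - 1*161**3)*(-8) = (5 - 1*4173281)*(-8) = (5 - 4173281)*(-8) = -4173276*(-8) = 33386208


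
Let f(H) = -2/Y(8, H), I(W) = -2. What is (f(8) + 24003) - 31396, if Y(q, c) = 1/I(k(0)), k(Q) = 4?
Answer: -7389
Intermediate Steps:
Y(q, c) = -½ (Y(q, c) = 1/(-2) = -½)
f(H) = 4 (f(H) = -2/(-½) = -2*(-2) = 4)
(f(8) + 24003) - 31396 = (4 + 24003) - 31396 = 24007 - 31396 = -7389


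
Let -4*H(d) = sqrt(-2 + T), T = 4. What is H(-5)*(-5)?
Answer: 5*sqrt(2)/4 ≈ 1.7678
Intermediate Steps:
H(d) = -sqrt(2)/4 (H(d) = -sqrt(-2 + 4)/4 = -sqrt(2)/4)
H(-5)*(-5) = -sqrt(2)/4*(-5) = 5*sqrt(2)/4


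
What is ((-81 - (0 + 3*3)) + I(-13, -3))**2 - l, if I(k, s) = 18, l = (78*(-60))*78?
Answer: 370224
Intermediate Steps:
l = -365040 (l = -4680*78 = -365040)
((-81 - (0 + 3*3)) + I(-13, -3))**2 - l = ((-81 - (0 + 3*3)) + 18)**2 - 1*(-365040) = ((-81 - (0 + 9)) + 18)**2 + 365040 = ((-81 - 1*9) + 18)**2 + 365040 = ((-81 - 9) + 18)**2 + 365040 = (-90 + 18)**2 + 365040 = (-72)**2 + 365040 = 5184 + 365040 = 370224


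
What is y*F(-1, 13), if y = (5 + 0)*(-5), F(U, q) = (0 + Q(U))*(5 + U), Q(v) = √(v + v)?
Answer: -100*I*√2 ≈ -141.42*I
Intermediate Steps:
Q(v) = √2*√v (Q(v) = √(2*v) = √2*√v)
F(U, q) = √2*√U*(5 + U) (F(U, q) = (0 + √2*√U)*(5 + U) = (√2*√U)*(5 + U) = √2*√U*(5 + U))
y = -25 (y = 5*(-5) = -25)
y*F(-1, 13) = -25*√2*√(-1)*(5 - 1) = -25*√2*I*4 = -100*I*√2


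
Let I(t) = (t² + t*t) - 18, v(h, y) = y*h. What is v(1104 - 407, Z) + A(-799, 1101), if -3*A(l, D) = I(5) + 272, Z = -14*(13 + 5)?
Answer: -527236/3 ≈ -1.7575e+5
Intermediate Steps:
Z = -252 (Z = -14*18 = -252)
v(h, y) = h*y
I(t) = -18 + 2*t² (I(t) = (t² + t²) - 18 = 2*t² - 18 = -18 + 2*t²)
A(l, D) = -304/3 (A(l, D) = -((-18 + 2*5²) + 272)/3 = -((-18 + 2*25) + 272)/3 = -((-18 + 50) + 272)/3 = -(32 + 272)/3 = -⅓*304 = -304/3)
v(1104 - 407, Z) + A(-799, 1101) = (1104 - 407)*(-252) - 304/3 = 697*(-252) - 304/3 = -175644 - 304/3 = -527236/3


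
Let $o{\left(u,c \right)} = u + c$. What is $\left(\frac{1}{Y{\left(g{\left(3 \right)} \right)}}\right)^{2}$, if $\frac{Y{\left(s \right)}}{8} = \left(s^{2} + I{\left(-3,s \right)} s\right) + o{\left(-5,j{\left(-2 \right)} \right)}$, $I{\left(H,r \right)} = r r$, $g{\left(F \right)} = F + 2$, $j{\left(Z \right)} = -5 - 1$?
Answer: $\frac{1}{1236544} \approx 8.0871 \cdot 10^{-7}$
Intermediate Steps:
$j{\left(Z \right)} = -6$
$g{\left(F \right)} = 2 + F$
$I{\left(H,r \right)} = r^{2}$
$o{\left(u,c \right)} = c + u$
$Y{\left(s \right)} = -88 + 8 s^{2} + 8 s^{3}$ ($Y{\left(s \right)} = 8 \left(\left(s^{2} + s^{2} s\right) - 11\right) = 8 \left(\left(s^{2} + s^{3}\right) - 11\right) = 8 \left(-11 + s^{2} + s^{3}\right) = -88 + 8 s^{2} + 8 s^{3}$)
$\left(\frac{1}{Y{\left(g{\left(3 \right)} \right)}}\right)^{2} = \left(\frac{1}{-88 + 8 \left(2 + 3\right)^{2} + 8 \left(2 + 3\right)^{3}}\right)^{2} = \left(\frac{1}{-88 + 8 \cdot 5^{2} + 8 \cdot 5^{3}}\right)^{2} = \left(\frac{1}{-88 + 8 \cdot 25 + 8 \cdot 125}\right)^{2} = \left(\frac{1}{-88 + 200 + 1000}\right)^{2} = \left(\frac{1}{1112}\right)^{2} = \frac{1}{1236544}$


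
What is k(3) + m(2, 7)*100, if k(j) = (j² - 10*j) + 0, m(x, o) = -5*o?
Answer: -3521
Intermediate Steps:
k(j) = j² - 10*j
k(3) + m(2, 7)*100 = 3*(-10 + 3) - 5*7*100 = 3*(-7) - 35*100 = -21 - 3500 = -3521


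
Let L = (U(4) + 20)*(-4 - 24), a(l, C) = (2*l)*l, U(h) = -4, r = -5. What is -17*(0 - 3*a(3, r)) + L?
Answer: 470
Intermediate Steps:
a(l, C) = 2*l**2
L = -448 (L = (-4 + 20)*(-4 - 24) = 16*(-28) = -448)
-17*(0 - 3*a(3, r)) + L = -17*(0 - 6*3**2) - 448 = -17*(0 - 6*9) - 448 = -17*(0 - 3*18) - 448 = -17*(0 - 54) - 448 = -17*(-54) - 448 = 918 - 448 = 470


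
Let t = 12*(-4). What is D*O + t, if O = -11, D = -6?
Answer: 18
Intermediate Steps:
t = -48
D*O + t = -6*(-11) - 48 = 66 - 48 = 18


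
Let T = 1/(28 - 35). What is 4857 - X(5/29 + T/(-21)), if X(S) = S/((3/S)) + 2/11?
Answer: 2912698240819/599714577 ≈ 4856.8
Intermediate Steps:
T = -1/7 (T = 1/(-7) = -1/7 ≈ -0.14286)
X(S) = 2/11 + S**2/3 (X(S) = S*(S/3) + 2*(1/11) = S**2/3 + 2/11 = 2/11 + S**2/3)
4857 - X(5/29 + T/(-21)) = 4857 - (2/11 + (5/29 - 1/7/(-21))**2/3) = 4857 - (2/11 + (5*(1/29) - 1/7*(-1/21))**2/3) = 4857 - (2/11 + (5/29 + 1/147)**2/3) = 4857 - (2/11 + (764/4263)**2/3) = 4857 - (2/11 + (1/3)*(583696/18173169)) = 4857 - (2/11 + 583696/54519507) = 4857 - 1*115459670/599714577 = 4857 - 115459670/599714577 = 2912698240819/599714577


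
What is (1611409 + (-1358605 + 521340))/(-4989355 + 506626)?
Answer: -28672/166027 ≈ -0.17269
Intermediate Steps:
(1611409 + (-1358605 + 521340))/(-4989355 + 506626) = (1611409 - 837265)/(-4482729) = 774144*(-1/4482729) = -28672/166027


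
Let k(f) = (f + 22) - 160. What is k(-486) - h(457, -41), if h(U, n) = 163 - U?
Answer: -330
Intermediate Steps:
k(f) = -138 + f (k(f) = (22 + f) - 160 = -138 + f)
k(-486) - h(457, -41) = (-138 - 486) - (163 - 1*457) = -624 - (163 - 457) = -624 - 1*(-294) = -624 + 294 = -330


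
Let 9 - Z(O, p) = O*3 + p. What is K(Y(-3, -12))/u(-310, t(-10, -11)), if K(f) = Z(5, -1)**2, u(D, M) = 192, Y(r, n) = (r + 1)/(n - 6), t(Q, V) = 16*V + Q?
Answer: 25/192 ≈ 0.13021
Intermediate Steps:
t(Q, V) = Q + 16*V
Y(r, n) = (1 + r)/(-6 + n)
Z(O, p) = 9 - p - 3*O (Z(O, p) = 9 - (O*3 + p) = 9 - (3*O + p) = 9 - (p + 3*O) = 9 + (-p - 3*O) = 9 - p - 3*O)
K(f) = 25 (K(f) = (9 - 1*(-1) - 3*5)**2 = (9 + 1 - 15)**2 = (-5)**2 = 25)
K(Y(-3, -12))/u(-310, t(-10, -11)) = 25/192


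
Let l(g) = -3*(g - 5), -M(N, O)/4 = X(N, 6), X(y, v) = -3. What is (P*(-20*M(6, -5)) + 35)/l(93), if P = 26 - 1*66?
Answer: -9635/264 ≈ -36.496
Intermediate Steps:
M(N, O) = 12 (M(N, O) = -4*(-3) = 12)
P = -40 (P = 26 - 66 = -40)
l(g) = 15 - 3*g (l(g) = -3*(-5 + g) = 15 - 3*g)
(P*(-20*M(6, -5)) + 35)/l(93) = (-(-800)*12 + 35)/(15 - 3*93) = (-40*(-240) + 35)/(15 - 279) = (9600 + 35)/(-264) = 9635*(-1/264) = -9635/264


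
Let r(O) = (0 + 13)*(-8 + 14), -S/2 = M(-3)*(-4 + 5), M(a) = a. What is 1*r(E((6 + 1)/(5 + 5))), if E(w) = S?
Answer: 78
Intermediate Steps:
S = 6 (S = -(-6)*(-4 + 5) = -(-6) = -2*(-3) = 6)
E(w) = 6
r(O) = 78 (r(O) = 13*6 = 78)
1*r(E((6 + 1)/(5 + 5))) = 1*78 = 78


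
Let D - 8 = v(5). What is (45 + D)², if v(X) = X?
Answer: 3364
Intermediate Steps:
D = 13 (D = 8 + 5 = 13)
(45 + D)² = (45 + 13)² = 58² = 3364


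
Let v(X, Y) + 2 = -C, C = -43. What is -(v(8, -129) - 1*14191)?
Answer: 14150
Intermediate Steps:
v(X, Y) = 41 (v(X, Y) = -2 - 1*(-43) = -2 + 43 = 41)
-(v(8, -129) - 1*14191) = -(41 - 1*14191) = -(41 - 14191) = -1*(-14150) = 14150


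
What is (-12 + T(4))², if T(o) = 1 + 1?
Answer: 100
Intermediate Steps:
T(o) = 2
(-12 + T(4))² = (-12 + 2)² = (-10)² = 100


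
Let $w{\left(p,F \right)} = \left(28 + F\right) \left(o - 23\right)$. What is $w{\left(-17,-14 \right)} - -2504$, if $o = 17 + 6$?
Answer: $2504$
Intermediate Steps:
$o = 23$
$w{\left(p,F \right)} = 0$ ($w{\left(p,F \right)} = \left(28 + F\right) \left(23 - 23\right) = \left(28 + F\right) 0 = 0$)
$w{\left(-17,-14 \right)} - -2504 = 0 - -2504 = 0 + 2504 = 2504$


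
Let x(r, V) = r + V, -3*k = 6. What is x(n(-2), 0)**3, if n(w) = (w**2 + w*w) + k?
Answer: 216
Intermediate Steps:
k = -2 (k = -1/3*6 = -2)
n(w) = -2 + 2*w**2 (n(w) = (w**2 + w*w) - 2 = (w**2 + w**2) - 2 = 2*w**2 - 2 = -2 + 2*w**2)
x(r, V) = V + r
x(n(-2), 0)**3 = (0 + (-2 + 2*(-2)**2))**3 = (0 + (-2 + 2*4))**3 = (0 + (-2 + 8))**3 = (0 + 6)**3 = 6**3 = 216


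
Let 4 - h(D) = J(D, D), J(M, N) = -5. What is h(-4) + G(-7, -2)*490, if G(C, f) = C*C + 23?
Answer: 35289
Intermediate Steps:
G(C, f) = 23 + C² (G(C, f) = C² + 23 = 23 + C²)
h(D) = 9 (h(D) = 4 - 1*(-5) = 4 + 5 = 9)
h(-4) + G(-7, -2)*490 = 9 + (23 + (-7)²)*490 = 9 + (23 + 49)*490 = 9 + 72*490 = 9 + 35280 = 35289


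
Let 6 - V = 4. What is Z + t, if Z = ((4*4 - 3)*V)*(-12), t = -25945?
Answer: -26257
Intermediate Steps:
V = 2 (V = 6 - 1*4 = 6 - 4 = 2)
Z = -312 (Z = ((4*4 - 3)*2)*(-12) = ((16 - 3)*2)*(-12) = (13*2)*(-12) = 26*(-12) = -312)
Z + t = -312 - 25945 = -26257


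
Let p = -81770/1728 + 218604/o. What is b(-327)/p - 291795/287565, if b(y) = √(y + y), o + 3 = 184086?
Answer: -19453/19171 - 53015904*I*√654/2445786533 ≈ -1.0147 - 0.55434*I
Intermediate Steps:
o = 184083 (o = -3 + 184086 = 184083)
p = -2445786533/53015904 (p = -81770/1728 + 218604/184083 = -81770*1/1728 + 218604*(1/184083) = -40885/864 + 72868/61361 = -2445786533/53015904 ≈ -46.133)
b(y) = √2*√y (b(y) = √(2*y) = √2*√y)
b(-327)/p - 291795/287565 = (√2*√(-327))/(-2445786533/53015904) - 291795/287565 = (√2*(I*√327))*(-53015904/2445786533) - 291795*1/287565 = (I*√654)*(-53015904/2445786533) - 19453/19171 = -53015904*I*√654/2445786533 - 19453/19171 = -19453/19171 - 53015904*I*√654/2445786533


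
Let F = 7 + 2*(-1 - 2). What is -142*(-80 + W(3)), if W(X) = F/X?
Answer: 33938/3 ≈ 11313.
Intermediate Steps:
F = 1 (F = 7 + 2*(-3) = 7 - 6 = 1)
W(X) = 1/X
-142*(-80 + W(3)) = -142*(-80 + 1/3) = -142*(-80 + ⅓) = -142*(-239/3) = 33938/3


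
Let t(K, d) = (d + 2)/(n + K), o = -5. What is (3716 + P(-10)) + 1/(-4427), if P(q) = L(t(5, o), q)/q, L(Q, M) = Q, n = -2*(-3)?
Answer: 1809593691/486970 ≈ 3716.0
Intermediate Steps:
n = 6
t(K, d) = (2 + d)/(6 + K) (t(K, d) = (d + 2)/(6 + K) = (2 + d)/(6 + K))
P(q) = -3/(11*q) (P(q) = ((2 - 5)/(6 + 5))/q = (-3/11)/q = ((1/11)*(-3))/q = -3/(11*q))
(3716 + P(-10)) + 1/(-4427) = (3716 - 3/11/(-10)) + 1/(-4427) = (3716 - 3/11*(-⅒)) - 1/4427 = (3716 + 3/110) - 1/4427 = 408763/110 - 1/4427 = 1809593691/486970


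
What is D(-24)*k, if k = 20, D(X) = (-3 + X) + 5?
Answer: -440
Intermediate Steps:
D(X) = 2 + X
D(-24)*k = (2 - 24)*20 = -22*20 = -440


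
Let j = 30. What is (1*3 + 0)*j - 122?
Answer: -32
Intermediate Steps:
(1*3 + 0)*j - 122 = (1*3 + 0)*30 - 122 = (3 + 0)*30 - 122 = 3*30 - 122 = 90 - 122 = -32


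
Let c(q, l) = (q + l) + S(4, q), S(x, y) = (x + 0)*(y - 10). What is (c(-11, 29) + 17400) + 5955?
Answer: 23289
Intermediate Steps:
S(x, y) = x*(-10 + y)
c(q, l) = -40 + l + 5*q (c(q, l) = (q + l) + 4*(-10 + q) = (l + q) + (-40 + 4*q) = -40 + l + 5*q)
(c(-11, 29) + 17400) + 5955 = ((-40 + 29 + 5*(-11)) + 17400) + 5955 = ((-40 + 29 - 55) + 17400) + 5955 = (-66 + 17400) + 5955 = 17334 + 5955 = 23289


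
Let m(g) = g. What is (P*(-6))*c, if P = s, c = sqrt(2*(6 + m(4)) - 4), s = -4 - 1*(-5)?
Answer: -24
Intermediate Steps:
s = 1 (s = -4 + 5 = 1)
c = 4 (c = sqrt(2*(6 + 4) - 4) = sqrt(2*10 - 4) = sqrt(20 - 4) = sqrt(16) = 4)
P = 1
(P*(-6))*c = (1*(-6))*4 = -6*4 = -24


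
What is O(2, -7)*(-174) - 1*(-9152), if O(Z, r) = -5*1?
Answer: 10022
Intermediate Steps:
O(Z, r) = -5
O(2, -7)*(-174) - 1*(-9152) = -5*(-174) - 1*(-9152) = 870 + 9152 = 10022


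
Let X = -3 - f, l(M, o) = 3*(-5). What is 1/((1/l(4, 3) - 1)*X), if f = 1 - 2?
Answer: 15/32 ≈ 0.46875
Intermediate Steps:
f = -1
l(M, o) = -15
X = -2 (X = -3 - 1*(-1) = -3 + 1 = -2)
1/((1/l(4, 3) - 1)*X) = 1/((1/(-15) - 1)*(-2)) = 1/((-1/15 - 1)*(-2)) = 1/(-16/15*(-2)) = 1/(32/15) = 15/32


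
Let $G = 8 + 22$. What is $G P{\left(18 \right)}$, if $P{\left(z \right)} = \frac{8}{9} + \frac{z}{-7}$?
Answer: $- \frac{1060}{21} \approx -50.476$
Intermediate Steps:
$G = 30$
$P{\left(z \right)} = \frac{8}{9} - \frac{z}{7}$ ($P{\left(z \right)} = 8 \cdot \frac{1}{9} + z \left(- \frac{1}{7}\right) = \frac{8}{9} - \frac{z}{7}$)
$G P{\left(18 \right)} = 30 \left(\frac{8}{9} - \frac{18}{7}\right) = 30 \left(- \frac{106}{63}\right) = - \frac{1060}{21}$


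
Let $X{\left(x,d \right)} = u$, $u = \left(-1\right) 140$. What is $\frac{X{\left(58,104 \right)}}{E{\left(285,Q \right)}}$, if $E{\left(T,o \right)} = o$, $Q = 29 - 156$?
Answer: $\frac{140}{127} \approx 1.1024$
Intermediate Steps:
$u = -140$
$Q = -127$ ($Q = 29 - 156 = -127$)
$X{\left(x,d \right)} = -140$
$\frac{X{\left(58,104 \right)}}{E{\left(285,Q \right)}} = - \frac{140}{-127} = \left(-140\right) \left(- \frac{1}{127}\right) = \frac{140}{127}$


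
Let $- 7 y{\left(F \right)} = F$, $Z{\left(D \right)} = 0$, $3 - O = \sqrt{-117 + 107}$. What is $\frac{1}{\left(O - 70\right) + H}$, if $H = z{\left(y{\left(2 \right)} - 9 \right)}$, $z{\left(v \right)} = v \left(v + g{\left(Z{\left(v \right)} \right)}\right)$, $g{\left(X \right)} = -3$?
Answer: $\frac{113043}{5346259} + \frac{2401 i \sqrt{10}}{5346259} \approx 0.021144 + 0.0014202 i$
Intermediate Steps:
$O = 3 - i \sqrt{10}$ ($O = 3 - \sqrt{-117 + 107} = 3 - \sqrt{-10} = 3 - i \sqrt{10} \approx 3.0 - 3.1623 i$)
$y{\left(F \right)} = - \frac{F}{7}$
$z{\left(v \right)} = v \left(-3 + v\right)$ ($z{\left(v \right)} = v \left(v - 3\right) = v \left(-3 + v\right)$)
$H = \frac{5590}{49}$ ($H = \left(\left(- \frac{1}{7}\right) 2 - 9\right) \left(-3 - \frac{65}{7}\right) = \left(- \frac{2}{7} - 9\right) \left(-3 - \frac{65}{7}\right) = - \frac{65 \left(-3 - \frac{65}{7}\right)}{7} = \left(- \frac{65}{7}\right) \left(- \frac{86}{7}\right) = \frac{5590}{49} \approx 114.08$)
$\frac{1}{\left(O - 70\right) + H} = \frac{1}{\left(\left(3 - i \sqrt{10}\right) - 70\right) + \frac{5590}{49}} = \frac{1}{\left(-67 - i \sqrt{10}\right) + \frac{5590}{49}} = \frac{1}{\frac{2307}{49} - i \sqrt{10}}$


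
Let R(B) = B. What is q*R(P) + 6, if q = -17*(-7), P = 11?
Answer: 1315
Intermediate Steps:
q = 119
q*R(P) + 6 = 119*11 + 6 = 1309 + 6 = 1315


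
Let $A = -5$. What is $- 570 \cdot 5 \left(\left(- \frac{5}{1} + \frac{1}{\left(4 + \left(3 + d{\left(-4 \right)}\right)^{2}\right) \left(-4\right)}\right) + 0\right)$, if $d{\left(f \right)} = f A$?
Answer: $\frac{15191925}{1066} \approx 14251.0$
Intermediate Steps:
$d{\left(f \right)} = - 5 f$ ($d{\left(f \right)} = f \left(-5\right) = - 5 f$)
$- 570 \cdot 5 \left(\left(- \frac{5}{1} + \frac{1}{\left(4 + \left(3 + d{\left(-4 \right)}\right)^{2}\right) \left(-4\right)}\right) + 0\right) = - 570 \cdot 5 \left(\left(- \frac{5}{1} + \frac{1}{\left(4 + \left(3 - -20\right)^{2}\right) \left(-4\right)}\right) + 0\right) = - 570 \cdot 5 \left(\left(\left(-5\right) 1 + \frac{1}{4 + \left(3 + 20\right)^{2}} \left(- \frac{1}{4}\right)\right) + 0\right) = - 570 \cdot 5 \left(\left(-5 + \frac{1}{4 + 23^{2}} \left(- \frac{1}{4}\right)\right) + 0\right) = - 570 \cdot 5 \left(\left(-5 + \frac{1}{4 + 529} \left(- \frac{1}{4}\right)\right) + 0\right) = - 570 \cdot 5 \left(\left(-5 + \frac{1}{533} \left(- \frac{1}{4}\right)\right) + 0\right) = - 570 \cdot 5 \left(\left(-5 - \frac{1}{2132}\right) + 0\right) = - 570 \cdot 5 \left(- \frac{10661}{2132} + 0\right) = - 570 \cdot 5 \left(- \frac{10661}{2132}\right) = \left(-570\right) \left(- \frac{53305}{2132}\right) = \frac{15191925}{1066}$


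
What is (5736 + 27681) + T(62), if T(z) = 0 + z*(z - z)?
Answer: 33417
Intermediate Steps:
T(z) = 0 (T(z) = 0 + z*0 = 0 + 0 = 0)
(5736 + 27681) + T(62) = (5736 + 27681) + 0 = 33417 + 0 = 33417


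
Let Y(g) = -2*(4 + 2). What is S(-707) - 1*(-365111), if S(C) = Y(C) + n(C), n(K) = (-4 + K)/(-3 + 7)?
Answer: 1459685/4 ≈ 3.6492e+5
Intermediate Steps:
n(K) = -1 + K/4 (n(K) = (-4 + K)/4 = (-4 + K)*(¼) = -1 + K/4)
Y(g) = -12 (Y(g) = -2*6 = -12)
S(C) = -13 + C/4 (S(C) = -12 + (-1 + C/4) = -13 + C/4)
S(-707) - 1*(-365111) = (-13 + (¼)*(-707)) - 1*(-365111) = (-13 - 707/4) + 365111 = -759/4 + 365111 = 1459685/4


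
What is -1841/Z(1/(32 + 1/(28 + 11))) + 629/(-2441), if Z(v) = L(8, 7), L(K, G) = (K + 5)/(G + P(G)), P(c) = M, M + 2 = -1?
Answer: -17983701/31733 ≈ -566.72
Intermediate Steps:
M = -3 (M = -2 - 1 = -3)
P(c) = -3
L(K, G) = (5 + K)/(-3 + G) (L(K, G) = (K + 5)/(G - 3) = (5 + K)/(-3 + G))
Z(v) = 13/4 (Z(v) = (5 + 8)/(-3 + 7) = 13/4)
-1841/Z(1/(32 + 1/(28 + 11))) + 629/(-2441) = -1841/13/4 + 629/(-2441) = -1841*4/13 + 629*(-1/2441) = -7364/13 - 629/2441 = -17983701/31733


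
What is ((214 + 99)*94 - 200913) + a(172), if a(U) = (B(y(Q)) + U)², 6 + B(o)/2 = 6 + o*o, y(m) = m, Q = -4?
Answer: -129875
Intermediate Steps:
B(o) = 2*o² (B(o) = -12 + 2*(6 + o*o) = -12 + 2*(6 + o²) = -12 + (12 + 2*o²) = 2*o²)
a(U) = (32 + U)² (a(U) = (2*(-4)² + U)² = (2*16 + U)² = (32 + U)²)
((214 + 99)*94 - 200913) + a(172) = ((214 + 99)*94 - 200913) + (32 + 172)² = (313*94 - 200913) + 204² = (29422 - 200913) + 41616 = -171491 + 41616 = -129875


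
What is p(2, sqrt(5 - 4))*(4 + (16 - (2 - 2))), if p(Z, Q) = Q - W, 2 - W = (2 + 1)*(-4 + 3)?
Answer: -80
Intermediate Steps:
W = 5 (W = 2 - (2 + 1)*(-4 + 3) = 2 - 3*(-1) = 2 - 1*(-3) = 2 + 3 = 5)
p(Z, Q) = -5 + Q (p(Z, Q) = Q - 1*5 = Q - 5 = -5 + Q)
p(2, sqrt(5 - 4))*(4 + (16 - (2 - 2))) = (-5 + sqrt(5 - 4))*(4 + (16 - (2 - 2))) = (-5 + sqrt(1))*(4 + (16 - 1*0)) = (-5 + 1)*(4 + (16 + 0)) = -4*(4 + 16) = -4*20 = -80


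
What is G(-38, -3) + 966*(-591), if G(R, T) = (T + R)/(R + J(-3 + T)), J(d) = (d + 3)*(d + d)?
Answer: -1141771/2 ≈ -5.7089e+5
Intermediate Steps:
J(d) = 2*d*(3 + d) (J(d) = (3 + d)*(2*d) = 2*d*(3 + d))
G(R, T) = (R + T)/(R + 2*T*(-3 + T)) (G(R, T) = (T + R)/(R + 2*(-3 + T)*(3 + (-3 + T))) = (R + T)/(R + 2*(-3 + T)*T) = (R + T)/(R + 2*T*(-3 + T)))
G(-38, -3) + 966*(-591) = (-38 - 3)/(-38 + 2*(-3)*(-3 - 3)) + 966*(-591) = -41/(-38 + 2*(-3)*(-6)) - 570906 = -41/(-38 + 36) - 570906 = -41/(-2) - 570906 = -1/2*(-41) - 570906 = 41/2 - 570906 = -1141771/2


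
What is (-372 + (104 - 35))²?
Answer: 91809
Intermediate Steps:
(-372 + (104 - 35))² = (-372 + 69)² = (-303)² = 91809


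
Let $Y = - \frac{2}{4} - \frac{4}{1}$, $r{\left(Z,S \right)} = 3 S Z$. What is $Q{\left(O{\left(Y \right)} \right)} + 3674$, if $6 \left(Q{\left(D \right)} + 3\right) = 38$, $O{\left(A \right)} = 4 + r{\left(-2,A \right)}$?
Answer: $\frac{11032}{3} \approx 3677.3$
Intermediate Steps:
$r{\left(Z,S \right)} = 3 S Z$
$Y = - \frac{9}{2}$ ($Y = \left(-2\right) \frac{1}{4} - 4 = - \frac{1}{2} - 4 = - \frac{9}{2} \approx -4.5$)
$O{\left(A \right)} = 4 - 6 A$ ($O{\left(A \right)} = 4 + 3 A \left(-2\right) = 4 - 6 A$)
$Q{\left(D \right)} = \frac{10}{3}$ ($Q{\left(D \right)} = -3 + \frac{1}{6} \cdot 38 = -3 + \frac{19}{3} = \frac{10}{3}$)
$Q{\left(O{\left(Y \right)} \right)} + 3674 = \frac{10}{3} + 3674 = \frac{11032}{3}$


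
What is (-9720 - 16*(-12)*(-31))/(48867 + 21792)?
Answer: -5224/23553 ≈ -0.22180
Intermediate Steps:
(-9720 - 16*(-12)*(-31))/(48867 + 21792) = (-9720 + 192*(-31))/70659 = (-9720 - 5952)*(1/70659) = -15672*1/70659 = -5224/23553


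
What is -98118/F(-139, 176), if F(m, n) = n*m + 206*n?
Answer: -49059/5896 ≈ -8.3207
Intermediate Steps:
F(m, n) = 206*n + m*n (F(m, n) = m*n + 206*n = 206*n + m*n)
-98118/F(-139, 176) = -98118*1/(176*(206 - 139)) = -98118/(176*67) = -98118/11792 = -98118*1/11792 = -49059/5896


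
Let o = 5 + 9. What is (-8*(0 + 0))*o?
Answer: 0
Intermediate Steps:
o = 14
(-8*(0 + 0))*o = -8*(0 + 0)*14 = -8*0*14 = 0*14 = 0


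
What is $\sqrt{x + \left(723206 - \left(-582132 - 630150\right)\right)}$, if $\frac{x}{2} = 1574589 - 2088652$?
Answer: $9 \sqrt{11202} \approx 952.56$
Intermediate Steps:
$x = -1028126$ ($x = 2 \left(1574589 - 2088652\right) = 2 \left(-514063\right) = -1028126$)
$\sqrt{x + \left(723206 - \left(-582132 - 630150\right)\right)} = \sqrt{-1028126 + \left(723206 - \left(-582132 - 630150\right)\right)} = \sqrt{-1028126 + \left(723206 - -1212282\right)} = \sqrt{-1028126 + \left(723206 + 1212282\right)} = \sqrt{-1028126 + 1935488} = \sqrt{907362} = 9 \sqrt{11202}$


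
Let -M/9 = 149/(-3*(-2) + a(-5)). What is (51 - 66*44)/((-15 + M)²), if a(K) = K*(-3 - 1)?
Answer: -214292/332929 ≈ -0.64366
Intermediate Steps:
a(K) = -4*K (a(K) = K*(-4) = -4*K)
M = -1341/26 (M = -1341/(-3*(-2) - 4*(-5)) = -1341/(6 + 20) = -1341/26 ≈ -51.577)
(51 - 66*44)/((-15 + M)²) = (51 - 66*44)/((-15 - 1341/26)²) = (51 - 2904)/((-1731/26)²) = -2853/2996361/676 = -2853*676/2996361 = -214292/332929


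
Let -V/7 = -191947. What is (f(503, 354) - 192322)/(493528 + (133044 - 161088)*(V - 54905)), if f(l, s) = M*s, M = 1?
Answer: 23996/4517560291 ≈ 5.3117e-6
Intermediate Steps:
V = 1343629 (V = -7*(-191947) = 1343629)
f(l, s) = s (f(l, s) = 1*s = s)
(f(503, 354) - 192322)/(493528 + (133044 - 161088)*(V - 54905)) = (354 - 192322)/(493528 + (133044 - 161088)*(1343629 - 54905)) = -191968/(493528 - 28044*1288724) = -191968/(493528 - 36140975856) = -191968/(-36140482328) = -191968*(-1/36140482328) = 23996/4517560291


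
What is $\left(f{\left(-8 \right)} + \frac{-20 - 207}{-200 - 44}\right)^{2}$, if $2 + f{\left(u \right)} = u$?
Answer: $\frac{4897369}{59536} \approx 82.259$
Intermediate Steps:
$f{\left(u \right)} = -2 + u$
$\left(f{\left(-8 \right)} + \frac{-20 - 207}{-200 - 44}\right)^{2} = \left(\left(-2 - 8\right) + \frac{-20 - 207}{-200 - 44}\right)^{2} = \left(-10 + \frac{-20 - 207}{-244}\right)^{2} = \left(-10 - - \frac{227}{244}\right)^{2} = \left(-10 + \frac{227}{244}\right)^{2} = \left(- \frac{2213}{244}\right)^{2} = \frac{4897369}{59536}$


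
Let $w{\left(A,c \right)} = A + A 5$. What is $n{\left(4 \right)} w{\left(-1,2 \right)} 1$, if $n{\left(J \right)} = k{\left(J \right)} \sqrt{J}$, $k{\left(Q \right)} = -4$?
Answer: $48$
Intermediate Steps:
$w{\left(A,c \right)} = 6 A$ ($w{\left(A,c \right)} = A + 5 A = 6 A$)
$n{\left(J \right)} = - 4 \sqrt{J}$
$n{\left(4 \right)} w{\left(-1,2 \right)} 1 = - 4 \sqrt{4} \cdot 6 \left(-1\right) 1 = \left(-4\right) 2 \left(-6\right) 1 = \left(-8\right) \left(-6\right) 1 = 48 \cdot 1 = 48$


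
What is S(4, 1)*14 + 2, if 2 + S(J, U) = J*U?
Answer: 30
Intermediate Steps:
S(J, U) = -2 + J*U
S(4, 1)*14 + 2 = (-2 + 4*1)*14 + 2 = (-2 + 4)*14 + 2 = 2*14 + 2 = 28 + 2 = 30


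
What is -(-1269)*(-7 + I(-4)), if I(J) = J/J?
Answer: -7614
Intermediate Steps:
I(J) = 1
-(-1269)*(-7 + I(-4)) = -(-1269)*(-7 + 1) = -(-1269)*(-6) = -141*54 = -7614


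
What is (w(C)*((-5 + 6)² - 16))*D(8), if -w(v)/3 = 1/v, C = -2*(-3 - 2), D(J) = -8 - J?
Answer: -72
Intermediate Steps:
C = 10 (C = -2*(-5) = 10)
w(v) = -3/v
(w(C)*((-5 + 6)² - 16))*D(8) = ((-3/10)*((-5 + 6)² - 16))*(-8 - 1*8) = ((-3*⅒)*(1² - 16))*(-8 - 8) = -3*(1 - 16)/10*(-16) = -3/10*(-15)*(-16) = (9/2)*(-16) = -72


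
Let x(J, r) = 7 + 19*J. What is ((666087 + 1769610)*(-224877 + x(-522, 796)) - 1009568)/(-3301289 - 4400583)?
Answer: 142968359201/1925468 ≈ 74251.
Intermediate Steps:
((666087 + 1769610)*(-224877 + x(-522, 796)) - 1009568)/(-3301289 - 4400583) = ((666087 + 1769610)*(-224877 + (7 + 19*(-522))) - 1009568)/(-3301289 - 4400583) = (2435697*(-224877 + (7 - 9918)) - 1009568)/(-7701872) = (2435697*(-224877 - 9911) - 1009568)*(-1/7701872) = (2435697*(-234788) - 1009568)*(-1/7701872) = (-571872427236 - 1009568)*(-1/7701872) = -571873436804*(-1/7701872) = 142968359201/1925468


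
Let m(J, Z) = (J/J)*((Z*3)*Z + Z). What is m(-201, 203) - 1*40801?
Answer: 83029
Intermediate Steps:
m(J, Z) = Z + 3*Z**2 (m(J, Z) = 1*((3*Z)*Z + Z) = 1*(3*Z**2 + Z) = 1*(Z + 3*Z**2) = Z + 3*Z**2)
m(-201, 203) - 1*40801 = 203*(1 + 3*203) - 1*40801 = 203*(1 + 609) - 40801 = 203*610 - 40801 = 123830 - 40801 = 83029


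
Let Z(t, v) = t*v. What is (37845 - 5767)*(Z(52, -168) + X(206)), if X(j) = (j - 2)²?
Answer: 1054724640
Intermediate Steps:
X(j) = (-2 + j)²
(37845 - 5767)*(Z(52, -168) + X(206)) = (37845 - 5767)*(52*(-168) + (-2 + 206)²) = 32078*(-8736 + 204²) = 32078*(-8736 + 41616) = 32078*32880 = 1054724640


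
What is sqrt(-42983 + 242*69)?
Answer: I*sqrt(26285) ≈ 162.13*I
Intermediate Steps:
sqrt(-42983 + 242*69) = sqrt(-42983 + 16698) = sqrt(-26285) = I*sqrt(26285)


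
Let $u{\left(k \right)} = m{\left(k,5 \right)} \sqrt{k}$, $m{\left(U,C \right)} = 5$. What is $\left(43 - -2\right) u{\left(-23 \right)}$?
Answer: $225 i \sqrt{23} \approx 1079.1 i$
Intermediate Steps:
$u{\left(k \right)} = 5 \sqrt{k}$
$\left(43 - -2\right) u{\left(-23 \right)} = \left(43 - -2\right) 5 \sqrt{-23} = \left(43 + 2\right) 5 i \sqrt{23} = 45 \cdot 5 i \sqrt{23} = 225 i \sqrt{23}$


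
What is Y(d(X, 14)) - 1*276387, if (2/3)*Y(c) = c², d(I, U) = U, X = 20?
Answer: -276093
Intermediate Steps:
Y(c) = 3*c²/2
Y(d(X, 14)) - 1*276387 = (3/2)*14² - 1*276387 = (3/2)*196 - 276387 = 294 - 276387 = -276093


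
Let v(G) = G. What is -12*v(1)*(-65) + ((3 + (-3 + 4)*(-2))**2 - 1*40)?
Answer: 741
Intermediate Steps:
-12*v(1)*(-65) + ((3 + (-3 + 4)*(-2))**2 - 1*40) = -12*1*(-65) + ((3 + (-3 + 4)*(-2))**2 - 1*40) = -12*(-65) + ((3 + 1*(-2))**2 - 40) = 780 + ((3 - 2)**2 - 40) = 780 + (1**2 - 40) = 780 + (1 - 40) = 780 - 39 = 741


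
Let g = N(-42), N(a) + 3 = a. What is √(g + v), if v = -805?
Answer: 5*I*√34 ≈ 29.155*I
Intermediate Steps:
N(a) = -3 + a
g = -45 (g = -3 - 42 = -45)
√(g + v) = √(-45 - 805) = √(-850) = 5*I*√34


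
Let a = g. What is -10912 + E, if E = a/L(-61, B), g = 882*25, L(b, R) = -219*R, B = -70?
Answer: -796471/73 ≈ -10911.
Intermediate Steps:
g = 22050
a = 22050
E = 105/73 (E = 22050/((-219*(-70))) = 22050/15330 = 22050*(1/15330) = 105/73 ≈ 1.4384)
-10912 + E = -10912 + 105/73 = -796471/73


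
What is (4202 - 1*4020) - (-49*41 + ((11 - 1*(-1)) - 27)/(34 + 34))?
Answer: 149003/68 ≈ 2191.2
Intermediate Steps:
(4202 - 1*4020) - (-49*41 + ((11 - 1*(-1)) - 27)/(34 + 34)) = (4202 - 4020) - (-2009 + ((11 + 1) - 27)/68) = 182 - (-2009 + (12 - 27)*(1/68)) = 182 - (-2009 - 15*1/68) = 182 - (-2009 - 15/68) = 182 - 1*(-136627/68) = 182 + 136627/68 = 149003/68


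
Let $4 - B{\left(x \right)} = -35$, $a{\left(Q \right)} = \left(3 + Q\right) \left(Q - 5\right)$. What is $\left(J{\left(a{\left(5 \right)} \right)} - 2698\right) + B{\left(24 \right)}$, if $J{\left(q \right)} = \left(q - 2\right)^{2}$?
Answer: $-2655$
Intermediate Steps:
$a{\left(Q \right)} = \left(-5 + Q\right) \left(3 + Q\right)$ ($a{\left(Q \right)} = \left(3 + Q\right) \left(-5 + Q\right) = \left(-5 + Q\right) \left(3 + Q\right)$)
$J{\left(q \right)} = \left(-2 + q\right)^{2}$
$B{\left(x \right)} = 39$ ($B{\left(x \right)} = 4 - -35 = 4 + 35 = 39$)
$\left(J{\left(a{\left(5 \right)} \right)} - 2698\right) + B{\left(24 \right)} = \left(\left(-2 - \left(25 - 25\right)\right)^{2} - 2698\right) + 39 = \left(\left(-2 - 0\right)^{2} - 2698\right) + 39 = \left(\left(-2 + 0\right)^{2} - 2698\right) + 39 = \left(\left(-2\right)^{2} - 2698\right) + 39 = \left(4 - 2698\right) + 39 = -2694 + 39 = -2655$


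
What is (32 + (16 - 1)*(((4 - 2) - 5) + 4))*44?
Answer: 2068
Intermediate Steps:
(32 + (16 - 1)*(((4 - 2) - 5) + 4))*44 = (32 + 15*((2 - 5) + 4))*44 = (32 + 15*(-3 + 4))*44 = (32 + 15*1)*44 = (32 + 15)*44 = 47*44 = 2068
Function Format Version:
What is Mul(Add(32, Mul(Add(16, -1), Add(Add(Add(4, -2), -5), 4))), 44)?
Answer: 2068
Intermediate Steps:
Mul(Add(32, Mul(Add(16, -1), Add(Add(Add(4, -2), -5), 4))), 44) = Mul(Add(32, Mul(15, Add(Add(2, -5), 4))), 44) = Mul(Add(32, Mul(15, Add(-3, 4))), 44) = Mul(Add(32, Mul(15, 1)), 44) = Mul(Add(32, 15), 44) = Mul(47, 44) = 2068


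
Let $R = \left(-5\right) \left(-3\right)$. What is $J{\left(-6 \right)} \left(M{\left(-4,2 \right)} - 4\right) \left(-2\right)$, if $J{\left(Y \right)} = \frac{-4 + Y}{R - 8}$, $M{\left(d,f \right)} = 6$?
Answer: $\frac{40}{7} \approx 5.7143$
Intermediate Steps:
$R = 15$
$J{\left(Y \right)} = - \frac{4}{7} + \frac{Y}{7}$ ($J{\left(Y \right)} = \frac{-4 + Y}{15 - 8} = \frac{-4 + Y}{7} = \left(-4 + Y\right) \frac{1}{7} = - \frac{4}{7} + \frac{Y}{7}$)
$J{\left(-6 \right)} \left(M{\left(-4,2 \right)} - 4\right) \left(-2\right) = \left(- \frac{4}{7} + \frac{1}{7} \left(-6\right)\right) \left(6 - 4\right) \left(-2\right) = \left(- \frac{4}{7} - \frac{6}{7}\right) 2 \left(-2\right) = \left(- \frac{10}{7}\right) \left(-4\right) = \frac{40}{7}$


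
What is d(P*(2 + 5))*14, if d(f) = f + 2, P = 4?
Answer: 420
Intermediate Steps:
d(f) = 2 + f
d(P*(2 + 5))*14 = (2 + 4*(2 + 5))*14 = (2 + 4*7)*14 = (2 + 28)*14 = 30*14 = 420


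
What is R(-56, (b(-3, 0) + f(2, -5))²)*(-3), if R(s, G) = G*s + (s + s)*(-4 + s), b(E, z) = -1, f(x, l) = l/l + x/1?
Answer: -19488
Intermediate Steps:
f(x, l) = 1 + x (f(x, l) = 1 + x*1 = 1 + x)
R(s, G) = G*s + 2*s*(-4 + s) (R(s, G) = G*s + (2*s)*(-4 + s) = G*s + 2*s*(-4 + s))
R(-56, (b(-3, 0) + f(2, -5))²)*(-3) = -56*(-8 + (-1 + (1 + 2))² + 2*(-56))*(-3) = -56*(-8 + (-1 + 3)² - 112)*(-3) = -56*(-8 + 2² - 112)*(-3) = -56*(-8 + 4 - 112)*(-3) = -56*(-116)*(-3) = 6496*(-3) = -19488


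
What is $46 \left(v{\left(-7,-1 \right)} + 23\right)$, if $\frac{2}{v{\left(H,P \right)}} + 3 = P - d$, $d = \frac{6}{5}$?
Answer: $\frac{13524}{13} \approx 1040.3$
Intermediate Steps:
$d = \frac{6}{5}$ ($d = 6 \cdot \frac{1}{5} = \frac{6}{5} \approx 1.2$)
$v{\left(H,P \right)} = \frac{2}{- \frac{21}{5} + P}$ ($v{\left(H,P \right)} = \frac{2}{-3 + \left(P - \frac{6}{5}\right)} = \frac{2}{-3 + \left(- \frac{6}{5} + P\right)} = \frac{2}{- \frac{21}{5} + P}$)
$46 \left(v{\left(-7,-1 \right)} + 23\right) = 46 \left(\frac{10}{-21 + 5 \left(-1\right)} + 23\right) = 46 \left(\frac{10}{-21 - 5} + 23\right) = 46 \left(\frac{10}{-26} + 23\right) = 46 \left(10 \left(- \frac{1}{26}\right) + 23\right) = 46 \left(- \frac{5}{13} + 23\right) = 46 \cdot \frac{294}{13} = \frac{13524}{13}$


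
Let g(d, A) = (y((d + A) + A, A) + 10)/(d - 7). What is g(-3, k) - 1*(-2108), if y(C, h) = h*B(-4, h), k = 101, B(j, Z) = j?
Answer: 10737/5 ≈ 2147.4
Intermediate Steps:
y(C, h) = -4*h (y(C, h) = h*(-4) = -4*h)
g(d, A) = (10 - 4*A)/(-7 + d) (g(d, A) = (-4*A + 10)/(d - 7) = (10 - 4*A)/(-7 + d))
g(-3, k) - 1*(-2108) = 2*(5 - 2*101)/(-7 - 3) - 1*(-2108) = 2*(5 - 202)/(-10) + 2108 = 2*(-⅒)*(-197) + 2108 = 197/5 + 2108 = 10737/5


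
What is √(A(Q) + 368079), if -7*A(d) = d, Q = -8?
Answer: √18035927/7 ≈ 606.70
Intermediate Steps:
A(d) = -d/7
√(A(Q) + 368079) = √(-⅐*(-8) + 368079) = √(8/7 + 368079) = √(2576561/7) = √18035927/7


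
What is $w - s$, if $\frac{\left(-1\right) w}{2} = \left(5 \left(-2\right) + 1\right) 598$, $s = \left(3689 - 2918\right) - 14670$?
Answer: $24663$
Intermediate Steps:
$s = -13899$ ($s = 771 - 14670 = -13899$)
$w = 10764$ ($w = - 2 \left(5 \left(-2\right) + 1\right) 598 = - 2 \left(-10 + 1\right) 598 = - 2 \left(\left(-9\right) 598\right) = \left(-2\right) \left(-5382\right) = 10764$)
$w - s = 10764 - -13899 = 10764 + 13899 = 24663$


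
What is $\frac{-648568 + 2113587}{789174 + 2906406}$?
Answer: $\frac{1465019}{3695580} \approx 0.39642$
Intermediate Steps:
$\frac{-648568 + 2113587}{789174 + 2906406} = \frac{1465019}{3695580}$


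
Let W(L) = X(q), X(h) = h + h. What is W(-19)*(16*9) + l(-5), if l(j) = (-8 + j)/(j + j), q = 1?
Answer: 2893/10 ≈ 289.30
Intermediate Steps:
X(h) = 2*h
l(j) = (-8 + j)/(2*j) (l(j) = (-8 + j)/((2*j)) = (-8 + j)*(1/(2*j)) = (-8 + j)/(2*j))
W(L) = 2 (W(L) = 2*1 = 2)
W(-19)*(16*9) + l(-5) = 2*(16*9) + (½)*(-8 - 5)/(-5) = 2*144 + (½)*(-⅕)*(-13) = 288 + 13/10 = 2893/10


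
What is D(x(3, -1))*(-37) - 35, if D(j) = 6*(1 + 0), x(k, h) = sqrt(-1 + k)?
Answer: -257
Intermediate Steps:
D(j) = 6 (D(j) = 6*1 = 6)
D(x(3, -1))*(-37) - 35 = 6*(-37) - 35 = -222 - 35 = -257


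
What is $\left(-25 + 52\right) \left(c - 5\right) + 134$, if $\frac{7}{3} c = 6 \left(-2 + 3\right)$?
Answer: $\frac{479}{7} \approx 68.429$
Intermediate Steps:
$c = \frac{18}{7}$ ($c = \frac{3 \cdot 6 \left(-2 + 3\right)}{7} = \frac{3 \cdot 6 \cdot 1}{7} = \frac{3}{7} \cdot 6 = \frac{18}{7} \approx 2.5714$)
$\left(-25 + 52\right) \left(c - 5\right) + 134 = \left(-25 + 52\right) \left(\frac{18}{7} - 5\right) + 134 = 27 \left(\frac{18}{7} - 5\right) + 134 = 27 \left(- \frac{17}{7}\right) + 134 = - \frac{459}{7} + 134 = \frac{479}{7}$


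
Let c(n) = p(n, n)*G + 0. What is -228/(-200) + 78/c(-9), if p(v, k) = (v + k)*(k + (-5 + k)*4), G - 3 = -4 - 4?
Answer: 169/150 ≈ 1.1267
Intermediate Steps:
G = -5 (G = 3 + (-4 - 4) = 3 - 8 = -5)
p(v, k) = (-20 + 5*k)*(k + v) (p(v, k) = (k + v)*(k + (-20 + 4*k)) = (k + v)*(-20 + 5*k) = (-20 + 5*k)*(k + v))
c(n) = -50*n**2 + 200*n (c(n) = (-20*n - 20*n + 5*n**2 + 5*n*n)*(-5) + 0 = (-20*n - 20*n + 5*n**2 + 5*n**2)*(-5) + 0 = (-40*n + 10*n**2)*(-5) + 0 = (-50*n**2 + 200*n) + 0 = -50*n**2 + 200*n)
-228/(-200) + 78/c(-9) = -228/(-200) + 78/((50*(-9)*(4 - 1*(-9)))) = -228*(-1/200) + 78/((50*(-9)*(4 + 9))) = 57/50 + 78/((50*(-9)*13)) = 57/50 + 78/(-5850) = 57/50 + 78*(-1/5850) = 57/50 - 1/75 = 169/150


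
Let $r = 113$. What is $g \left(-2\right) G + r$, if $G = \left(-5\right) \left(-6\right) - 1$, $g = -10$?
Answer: $693$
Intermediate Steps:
$G = 29$ ($G = 30 - 1 = 29$)
$g \left(-2\right) G + r = \left(-10\right) \left(-2\right) 29 + 113 = 20 \cdot 29 + 113 = 580 + 113 = 693$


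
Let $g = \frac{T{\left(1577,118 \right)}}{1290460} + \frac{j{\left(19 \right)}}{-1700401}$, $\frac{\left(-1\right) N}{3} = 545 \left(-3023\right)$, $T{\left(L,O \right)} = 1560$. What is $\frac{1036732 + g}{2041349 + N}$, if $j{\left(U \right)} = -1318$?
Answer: $\frac{56872512177732914}{383122164796320371} \approx 0.14844$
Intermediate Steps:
$N = 4942605$ ($N = - 3 \cdot 545 \left(-3023\right) = \left(-3\right) \left(-1647535\right) = 4942605$)
$g = \frac{217672592}{109714973723}$ ($g = \frac{1560}{1290460} - \frac{1318}{-1700401} = 1560 \cdot \frac{1}{1290460} - - \frac{1318}{1700401} = \frac{78}{64523} + \frac{1318}{1700401} = \frac{217672592}{109714973723} \approx 0.001984$)
$\frac{1036732 + g}{2041349 + N} = \frac{1036732 + \frac{217672592}{109714973723}}{2041349 + 4942605} = \frac{113745024355465828}{109714973723 \cdot 6983954} = \frac{113745024355465828}{109714973723} \cdot \frac{1}{6983954} = \frac{56872512177732914}{383122164796320371}$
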